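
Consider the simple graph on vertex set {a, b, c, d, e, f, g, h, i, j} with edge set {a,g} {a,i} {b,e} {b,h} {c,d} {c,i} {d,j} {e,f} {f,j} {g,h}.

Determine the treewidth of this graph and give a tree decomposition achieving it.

Treewidth 2.
One optimal decomposition is:
Bags: B1 = {b, g, h}  B2 = {b, e, g}  B3 = {e, f, g}  B4 = {f, g, j}  B5 = {d, g, j}  B6 = {c, d, g}  B7 = {c, g, i}  B8 = {a, g, i}
Tree: B1–B2, B2–B3, B3–B4, B4–B5, B5–B6, B6–B7, B7–B8

Each bag holds 3 vertices, so the decomposition has width 2, which upper-bounds the treewidth. Since g–h–b–e–f–j–d–c–i–a–g is a cycle in G, G is not acyclic. Forests are exactly the graphs of treewidth ≤ 1, so tw(G) ≥ 2. Combining the bounds, tw(G) = 2.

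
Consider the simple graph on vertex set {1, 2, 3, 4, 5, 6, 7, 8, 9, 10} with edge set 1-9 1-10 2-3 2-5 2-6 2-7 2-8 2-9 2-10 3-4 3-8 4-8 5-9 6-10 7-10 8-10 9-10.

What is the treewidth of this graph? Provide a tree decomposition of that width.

Each bag holds 3 vertices, so the decomposition has width 2, which upper-bounds the treewidth. For the lower bound, the 3 vertices {1, 9, 10} are pairwise adjacent, and any tree decomposition puts a clique entirely inside one bag — forcing width ≥ 2. Hence tw(G) = 2 exactly.

Treewidth 2.
One optimal decomposition is:
Bags: B1 = {2, 8, 10}  B2 = {2, 9, 10}  B3 = {2, 6, 10}  B4 = {2, 3, 8}  B5 = {2, 7, 10}  B6 = {2, 5, 9}  B7 = {3, 4, 8}  B8 = {1, 9, 10}
Tree: B1–B2, B1–B3, B1–B4, B3–B5, B2–B6, B4–B7, B2–B8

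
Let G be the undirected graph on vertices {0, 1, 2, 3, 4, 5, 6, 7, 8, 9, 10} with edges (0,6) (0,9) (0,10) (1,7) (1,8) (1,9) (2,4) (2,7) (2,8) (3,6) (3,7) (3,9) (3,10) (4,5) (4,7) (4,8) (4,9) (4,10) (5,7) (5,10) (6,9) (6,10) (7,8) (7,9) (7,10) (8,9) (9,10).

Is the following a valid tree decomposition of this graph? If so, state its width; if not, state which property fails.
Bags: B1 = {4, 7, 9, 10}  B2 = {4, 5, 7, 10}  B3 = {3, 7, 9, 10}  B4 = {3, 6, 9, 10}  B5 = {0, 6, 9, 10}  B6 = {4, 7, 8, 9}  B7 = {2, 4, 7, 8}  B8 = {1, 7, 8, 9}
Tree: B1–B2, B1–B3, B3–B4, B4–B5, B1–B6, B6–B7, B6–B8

Checking the three conditions: (i) the bags cover all of {0, 1, 2, 3, 4, 5, 6, 7, 8, 9, 10}; (ii) for each edge, some bag contains both endpoints; (iii) the bags containing any fixed vertex form a subtree. All hold, so the decomposition is valid with width 4 − 1 = 3.

Yes; width 3.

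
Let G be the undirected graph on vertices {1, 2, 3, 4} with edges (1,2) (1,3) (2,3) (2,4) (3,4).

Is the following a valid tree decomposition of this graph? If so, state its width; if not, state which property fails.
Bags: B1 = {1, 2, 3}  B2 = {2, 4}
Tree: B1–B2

A tree decomposition must satisfy three properties: every vertex lies in some bag; for every edge, both endpoints lie together in some bag; and for every vertex, the bags containing it form a connected subtree. Here edge (3,4) lies in no bag, so the decomposition is invalid.

No — edge (3,4) lies in no bag.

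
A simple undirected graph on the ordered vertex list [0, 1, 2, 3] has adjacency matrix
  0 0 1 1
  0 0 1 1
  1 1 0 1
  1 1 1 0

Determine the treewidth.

2

A width-2 tree decomposition is:
Bags: B1 = {1, 2, 3}  B2 = {0, 2, 3}
Tree: B1–B2
The largest bag has 3 vertices, giving width 2; this decomposition certifies tw(G) ≤ 2. For the lower bound, the 3 vertices {0, 2, 3} are pairwise adjacent, and any tree decomposition puts a clique entirely inside one bag — forcing width ≥ 2. The upper and lower bounds meet at 2, so that is the treewidth.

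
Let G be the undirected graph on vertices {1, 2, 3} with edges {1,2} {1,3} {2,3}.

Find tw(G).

2

A width-2 tree decomposition is:
Bags: B1 = {1, 2, 3}
Tree: (single bag)
With just one bag of size 3, the width is 3 − 1 = 2, so tw(G) ≤ 2. On the other hand G contains the 3-clique {1, 2, 3}. A clique must lie in a single bag of any decomposition, so no decomposition can have width below 2. Therefore the treewidth is 2.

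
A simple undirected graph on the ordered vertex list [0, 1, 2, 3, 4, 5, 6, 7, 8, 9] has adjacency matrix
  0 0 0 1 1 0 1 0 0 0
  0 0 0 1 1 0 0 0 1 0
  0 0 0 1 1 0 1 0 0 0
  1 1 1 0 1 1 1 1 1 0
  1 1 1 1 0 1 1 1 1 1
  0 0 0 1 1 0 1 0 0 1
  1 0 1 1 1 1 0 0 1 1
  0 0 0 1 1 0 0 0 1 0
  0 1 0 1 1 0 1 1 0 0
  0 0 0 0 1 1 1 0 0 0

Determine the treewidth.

3

A width-3 tree decomposition is:
Bags: B1 = {0, 3, 4, 6}  B2 = {3, 4, 6, 8}  B3 = {3, 4, 5, 6}  B4 = {1, 3, 4, 8}  B5 = {2, 3, 4, 6}  B6 = {4, 5, 6, 9}  B7 = {3, 4, 7, 8}
Tree: B1–B2, B2–B3, B2–B4, B2–B5, B3–B6, B4–B7
Each bag holds 4 vertices, so the decomposition has width 3, which upper-bounds the treewidth. For the lower bound, the 4 vertices {4, 5, 6, 9} are pairwise adjacent, and any tree decomposition puts a clique entirely inside one bag — forcing width ≥ 3. Therefore the treewidth is 3.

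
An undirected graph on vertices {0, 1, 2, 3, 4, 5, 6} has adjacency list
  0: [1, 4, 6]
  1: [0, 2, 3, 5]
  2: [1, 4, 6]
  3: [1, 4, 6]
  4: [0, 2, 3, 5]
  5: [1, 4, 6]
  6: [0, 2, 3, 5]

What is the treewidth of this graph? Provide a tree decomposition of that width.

Every bag has size at most 4, so the width is 4 − 1 = 3 and tw(G) ≤ 3. For the lower bound: the 4 vertex sets {1,2}, {0,4}, {6}, {3} are disjoint, each induces a connected subgraph, and every pair is joined by at least one edge of G. Contracting each set to a single vertex therefore yields K_{4} as a minor, and since treewidth is minor-monotone, tw(G) ≥ tw(K_{4}) = 3. The upper and lower bounds meet at 3, so that is the treewidth.

Treewidth 3.
One such decomposition:
Bags: B1 = {1, 2, 4, 6}  B2 = {0, 1, 4, 6}  B3 = {1, 3, 4, 6}  B4 = {1, 4, 5, 6}
Tree: B1–B2, B2–B3, B3–B4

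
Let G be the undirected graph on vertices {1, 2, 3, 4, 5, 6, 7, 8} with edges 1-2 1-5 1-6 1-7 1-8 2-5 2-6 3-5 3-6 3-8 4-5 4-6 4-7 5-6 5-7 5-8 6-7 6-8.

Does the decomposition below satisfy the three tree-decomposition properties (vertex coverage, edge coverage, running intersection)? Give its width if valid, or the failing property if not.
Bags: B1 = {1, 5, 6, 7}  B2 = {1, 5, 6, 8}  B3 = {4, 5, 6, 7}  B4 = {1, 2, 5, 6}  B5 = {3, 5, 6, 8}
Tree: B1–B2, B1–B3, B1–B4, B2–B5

Checking the three conditions: (i) the bags cover all of {1, 2, 3, 4, 5, 6, 7, 8}; (ii) for each edge, some bag contains both endpoints; (iii) the bags containing any fixed vertex form a subtree. All hold, so the decomposition is valid with width 4 − 1 = 3.

Yes; width 3.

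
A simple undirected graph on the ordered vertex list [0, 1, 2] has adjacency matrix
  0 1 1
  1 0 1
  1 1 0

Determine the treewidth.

2

A width-2 tree decomposition is:
Bags: B1 = {0, 1, 2}
Tree: (single bag)
A single bag containing all 3 vertices is trivially a valid decomposition of width 2. On the other hand G contains the 3-clique {0, 1, 2}. A clique must lie in a single bag of any decomposition, so no decomposition can have width below 2. The upper and lower bounds meet at 2, so that is the treewidth.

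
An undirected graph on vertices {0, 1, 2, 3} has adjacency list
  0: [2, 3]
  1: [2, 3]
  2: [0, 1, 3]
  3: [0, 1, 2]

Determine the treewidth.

2

A width-2 tree decomposition is:
Bags: B1 = {1, 2, 3}  B2 = {0, 2, 3}
Tree: B1–B2
The largest bag has 3 vertices, giving width 2; this decomposition certifies tw(G) ≤ 2. On the other hand G contains the 3-clique {0, 2, 3}. A clique must lie in a single bag of any decomposition, so no decomposition can have width below 2. Combining the bounds, tw(G) = 2.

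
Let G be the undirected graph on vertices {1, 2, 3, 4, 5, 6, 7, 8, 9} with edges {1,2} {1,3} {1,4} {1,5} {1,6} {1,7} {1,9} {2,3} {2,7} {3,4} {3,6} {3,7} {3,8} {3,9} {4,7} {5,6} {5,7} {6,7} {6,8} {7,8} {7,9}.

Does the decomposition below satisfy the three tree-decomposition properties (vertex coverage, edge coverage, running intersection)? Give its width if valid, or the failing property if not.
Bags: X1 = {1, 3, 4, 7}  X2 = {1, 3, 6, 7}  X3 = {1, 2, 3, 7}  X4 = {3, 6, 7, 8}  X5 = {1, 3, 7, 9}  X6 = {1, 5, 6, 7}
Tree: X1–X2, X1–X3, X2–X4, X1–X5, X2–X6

Checking the three conditions: (i) the bags cover all of {1, 2, 3, 4, 5, 6, 7, 8, 9}; (ii) for each edge, some bag contains both endpoints; (iii) the bags containing any fixed vertex form a subtree. All hold, so the decomposition is valid with width 4 − 1 = 3.

Yes; width 3.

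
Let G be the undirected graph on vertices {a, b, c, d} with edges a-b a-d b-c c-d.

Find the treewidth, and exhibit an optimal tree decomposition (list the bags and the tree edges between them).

Treewidth 2.
Bags: B1 = {a, b, d}  B2 = {b, c, d}
Tree: B1–B2

Every bag has size at most 3, so the width is 3 − 1 = 2 and tw(G) ≤ 2. For the lower bound, G contains the cycle b–a–d–c–b, so G is not a forest; only forests have treewidth ≤ 1, hence tw(G) ≥ 2. The upper and lower bounds meet at 2, so that is the treewidth.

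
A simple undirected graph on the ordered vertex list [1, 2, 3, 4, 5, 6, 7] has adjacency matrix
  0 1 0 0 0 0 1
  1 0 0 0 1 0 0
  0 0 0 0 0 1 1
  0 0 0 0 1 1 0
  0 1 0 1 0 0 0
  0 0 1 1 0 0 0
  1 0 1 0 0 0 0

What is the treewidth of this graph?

2

A width-2 tree decomposition is:
Bags: B1 = {3, 6, 7}  B2 = {1, 6, 7}  B3 = {1, 2, 6}  B4 = {2, 5, 6}  B5 = {4, 5, 6}
Tree: B1–B2, B2–B3, B3–B4, B4–B5
Every bag has size at most 3, so the width is 3 − 1 = 2 and tw(G) ≤ 2. Since 6–3–7–1–2–5–4–6 is a cycle in G, G is not acyclic. Forests are exactly the graphs of treewidth ≤ 1, so tw(G) ≥ 2. Combining the bounds, tw(G) = 2.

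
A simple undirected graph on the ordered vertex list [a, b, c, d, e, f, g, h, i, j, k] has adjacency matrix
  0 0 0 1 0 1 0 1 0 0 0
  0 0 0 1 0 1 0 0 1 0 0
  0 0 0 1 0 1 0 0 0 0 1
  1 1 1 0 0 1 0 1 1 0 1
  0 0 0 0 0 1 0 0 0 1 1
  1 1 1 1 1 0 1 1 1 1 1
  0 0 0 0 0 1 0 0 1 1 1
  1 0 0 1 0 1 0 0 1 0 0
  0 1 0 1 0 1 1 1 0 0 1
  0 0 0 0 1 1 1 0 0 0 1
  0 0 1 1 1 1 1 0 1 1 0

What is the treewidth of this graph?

A width-3 tree decomposition is:
Bags: B1 = {f, g, j, k}  B2 = {f, g, i, k}  B3 = {d, f, i, k}  B4 = {d, f, h, i}  B5 = {c, d, f, k}  B6 = {b, d, f, i}  B7 = {e, f, j, k}  B8 = {a, d, f, h}
Tree: B1–B2, B2–B3, B3–B4, B3–B5, B4–B6, B1–B7, B4–B8
Every bag has size at most 4, so the width is 4 − 1 = 3 and tw(G) ≤ 3. On the other hand G contains the 4-clique {c, d, f, k}. A clique must lie in a single bag of any decomposition, so no decomposition can have width below 3. Therefore the treewidth is 3.

3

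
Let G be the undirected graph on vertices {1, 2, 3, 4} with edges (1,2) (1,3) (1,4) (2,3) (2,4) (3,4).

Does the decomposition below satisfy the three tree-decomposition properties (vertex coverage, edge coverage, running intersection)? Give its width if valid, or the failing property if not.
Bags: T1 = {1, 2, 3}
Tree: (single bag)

A tree decomposition must satisfy three properties: every vertex lies in some bag; for every edge, both endpoints lie together in some bag; and for every vertex, the bags containing it form a connected subtree. Here vertex 4 appears in no bag, so the decomposition is invalid.

No — vertex 4 appears in no bag.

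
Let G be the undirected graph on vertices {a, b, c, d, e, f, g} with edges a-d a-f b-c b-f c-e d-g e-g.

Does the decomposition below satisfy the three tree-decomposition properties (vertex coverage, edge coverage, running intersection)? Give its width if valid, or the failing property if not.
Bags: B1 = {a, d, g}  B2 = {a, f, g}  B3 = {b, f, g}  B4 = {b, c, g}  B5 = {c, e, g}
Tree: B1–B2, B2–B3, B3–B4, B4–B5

Yes; width 2.

Vertex coverage: the bags together contain {a, b, c, d, e, f, g}, the full vertex set. Edge coverage: each edge of G has both endpoints in at least one bag. Running intersection: for every vertex, the bags containing it form a connected subtree. All three properties hold, so this is a valid tree decomposition of width max|bag| − 1 = 2, and hence tw(G) ≤ 2.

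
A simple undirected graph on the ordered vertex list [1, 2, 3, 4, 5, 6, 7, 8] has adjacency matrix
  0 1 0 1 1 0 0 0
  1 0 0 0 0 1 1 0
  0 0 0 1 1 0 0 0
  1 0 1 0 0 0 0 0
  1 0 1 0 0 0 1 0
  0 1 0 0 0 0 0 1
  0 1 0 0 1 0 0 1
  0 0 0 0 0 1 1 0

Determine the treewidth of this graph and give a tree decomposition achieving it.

Each bag holds 3 vertices, so the decomposition has width 2, which upper-bounds the treewidth. For the lower bound, G contains the cycle 6–8–7–2–6, so G is not a forest; only forests have treewidth ≤ 1, hence tw(G) ≥ 2. Hence tw(G) = 2 exactly.

Treewidth 2.
One such decomposition:
Bags: B1 = {2, 6, 8}  B2 = {2, 7, 8}  B3 = {1, 2, 7}  B4 = {1, 5, 7}  B5 = {1, 4, 5}  B6 = {3, 4, 5}
Tree: B1–B2, B2–B3, B3–B4, B4–B5, B5–B6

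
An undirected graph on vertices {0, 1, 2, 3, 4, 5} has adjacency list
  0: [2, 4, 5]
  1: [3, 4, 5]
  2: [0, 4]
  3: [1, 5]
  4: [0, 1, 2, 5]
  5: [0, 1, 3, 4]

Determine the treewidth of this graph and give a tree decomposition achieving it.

Treewidth 2.
One such decomposition:
Bags: B1 = {1, 3, 5}  B2 = {1, 4, 5}  B3 = {0, 4, 5}  B4 = {0, 2, 4}
Tree: B1–B2, B2–B3, B3–B4

Each bag holds 3 vertices, so the decomposition has width 2, which upper-bounds the treewidth. For the lower bound, the 3 vertices {1, 3, 5} are pairwise adjacent, and any tree decomposition puts a clique entirely inside one bag — forcing width ≥ 2. Therefore the treewidth is 2.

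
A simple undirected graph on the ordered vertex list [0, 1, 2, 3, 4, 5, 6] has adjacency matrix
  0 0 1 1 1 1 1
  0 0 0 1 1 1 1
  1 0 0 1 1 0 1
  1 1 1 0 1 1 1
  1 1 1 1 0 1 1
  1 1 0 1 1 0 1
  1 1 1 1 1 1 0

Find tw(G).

4

A width-4 tree decomposition is:
Bags: B1 = {0, 3, 4, 5, 6}  B2 = {1, 3, 4, 5, 6}  B3 = {0, 2, 3, 4, 6}
Tree: B1–B2, B1–B3
The largest bag has 5 vertices, giving width 4; this decomposition certifies tw(G) ≤ 4. Conversely, {0, 2, 3, 4, 6} is a clique of size 5, and the vertices of any clique must share a bag in every tree decomposition; so some bag has ≥ 5 vertices and tw(G) ≥ 4. Hence tw(G) = 4 exactly.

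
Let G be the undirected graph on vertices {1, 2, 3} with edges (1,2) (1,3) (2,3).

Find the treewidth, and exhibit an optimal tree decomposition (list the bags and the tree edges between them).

Treewidth 2.
One such decomposition:
Bags: B1 = {1, 2, 3}
Tree: (single bag)

A single bag containing all 3 vertices is trivially a valid decomposition of width 2. Conversely, {1, 2, 3} is a clique of size 3, and the vertices of any clique must share a bag in every tree decomposition; so some bag has ≥ 3 vertices and tw(G) ≥ 2. Combining the bounds, tw(G) = 2.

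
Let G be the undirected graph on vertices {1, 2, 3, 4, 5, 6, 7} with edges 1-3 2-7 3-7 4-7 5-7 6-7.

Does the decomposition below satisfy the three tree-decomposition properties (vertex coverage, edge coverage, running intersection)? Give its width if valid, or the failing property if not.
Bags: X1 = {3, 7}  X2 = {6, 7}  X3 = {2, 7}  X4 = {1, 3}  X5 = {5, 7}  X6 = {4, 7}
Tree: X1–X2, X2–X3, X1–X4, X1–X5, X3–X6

Yes; width 1.

Checking the three conditions: (i) the bags cover all of {1, 2, 3, 4, 5, 6, 7}; (ii) for each edge, some bag contains both endpoints; (iii) the bags containing any fixed vertex form a subtree. All hold, so the decomposition is valid with width 2 − 1 = 1.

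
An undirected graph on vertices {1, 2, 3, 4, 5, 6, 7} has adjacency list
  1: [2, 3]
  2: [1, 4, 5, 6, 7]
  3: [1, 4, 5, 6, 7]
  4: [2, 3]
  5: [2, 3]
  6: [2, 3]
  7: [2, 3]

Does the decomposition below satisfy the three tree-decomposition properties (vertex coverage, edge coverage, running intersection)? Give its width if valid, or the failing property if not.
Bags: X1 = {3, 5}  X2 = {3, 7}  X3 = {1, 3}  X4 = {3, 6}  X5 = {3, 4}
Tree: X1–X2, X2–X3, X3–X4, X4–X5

No — vertex 2 appears in no bag.

A tree decomposition must satisfy three properties: every vertex lies in some bag; for every edge, both endpoints lie together in some bag; and for every vertex, the bags containing it form a connected subtree. Here vertex 2 appears in no bag, so the decomposition is invalid.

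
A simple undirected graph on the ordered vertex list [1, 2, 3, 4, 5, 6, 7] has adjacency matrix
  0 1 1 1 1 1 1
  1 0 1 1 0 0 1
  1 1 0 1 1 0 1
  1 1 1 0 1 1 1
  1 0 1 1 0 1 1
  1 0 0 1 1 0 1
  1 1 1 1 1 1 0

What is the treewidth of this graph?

4

A width-4 tree decomposition is:
Bags: B1 = {1, 2, 3, 4, 7}  B2 = {1, 3, 4, 5, 7}  B3 = {1, 4, 5, 6, 7}
Tree: B1–B2, B2–B3
Each bag holds 5 vertices, so the decomposition has width 4, which upper-bounds the treewidth. Conversely, {1, 2, 3, 4, 7} is a clique of size 5, and the vertices of any clique must share a bag in every tree decomposition; so some bag has ≥ 5 vertices and tw(G) ≥ 4. The upper and lower bounds meet at 4, so that is the treewidth.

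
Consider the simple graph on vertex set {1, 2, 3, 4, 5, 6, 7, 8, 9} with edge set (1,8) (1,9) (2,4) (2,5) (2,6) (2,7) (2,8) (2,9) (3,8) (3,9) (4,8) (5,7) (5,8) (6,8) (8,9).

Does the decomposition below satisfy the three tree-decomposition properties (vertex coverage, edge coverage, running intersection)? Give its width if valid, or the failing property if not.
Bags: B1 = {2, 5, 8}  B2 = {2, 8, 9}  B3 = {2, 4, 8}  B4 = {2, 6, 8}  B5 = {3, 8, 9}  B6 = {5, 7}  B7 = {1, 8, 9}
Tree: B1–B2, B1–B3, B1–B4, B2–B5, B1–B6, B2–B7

No — edge (2,7) lies in no bag.

A tree decomposition must satisfy three properties: every vertex lies in some bag; for every edge, both endpoints lie together in some bag; and for every vertex, the bags containing it form a connected subtree. Here edge (2,7) lies in no bag, so the decomposition is invalid.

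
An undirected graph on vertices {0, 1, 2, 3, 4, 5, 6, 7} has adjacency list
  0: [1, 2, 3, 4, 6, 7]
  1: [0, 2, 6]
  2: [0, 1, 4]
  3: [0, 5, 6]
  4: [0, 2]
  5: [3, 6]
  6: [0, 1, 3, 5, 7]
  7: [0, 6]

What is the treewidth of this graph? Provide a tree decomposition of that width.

Treewidth 2.
One optimal decomposition is:
Bags: B1 = {0, 1, 6}  B2 = {0, 1, 2}  B3 = {0, 6, 7}  B4 = {0, 2, 4}  B5 = {0, 3, 6}  B6 = {3, 5, 6}
Tree: B1–B2, B1–B3, B2–B4, B3–B5, B5–B6

Every bag has size at most 3, so the width is 3 − 1 = 2 and tw(G) ≤ 2. Conversely, {0, 1, 2} is a clique of size 3, and the vertices of any clique must share a bag in every tree decomposition; so some bag has ≥ 3 vertices and tw(G) ≥ 2. Therefore the treewidth is 2.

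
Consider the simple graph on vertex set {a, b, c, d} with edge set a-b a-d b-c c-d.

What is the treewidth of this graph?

2

A width-2 tree decomposition is:
Bags: B1 = {b, c, d}  B2 = {a, b, d}
Tree: B1–B2
Every bag has size at most 3, so the width is 3 − 1 = 2 and tw(G) ≤ 2. The edges d–c–b–a–d form a cycle, so G is not a tree and its treewidth is at least 2. The upper and lower bounds meet at 2, so that is the treewidth.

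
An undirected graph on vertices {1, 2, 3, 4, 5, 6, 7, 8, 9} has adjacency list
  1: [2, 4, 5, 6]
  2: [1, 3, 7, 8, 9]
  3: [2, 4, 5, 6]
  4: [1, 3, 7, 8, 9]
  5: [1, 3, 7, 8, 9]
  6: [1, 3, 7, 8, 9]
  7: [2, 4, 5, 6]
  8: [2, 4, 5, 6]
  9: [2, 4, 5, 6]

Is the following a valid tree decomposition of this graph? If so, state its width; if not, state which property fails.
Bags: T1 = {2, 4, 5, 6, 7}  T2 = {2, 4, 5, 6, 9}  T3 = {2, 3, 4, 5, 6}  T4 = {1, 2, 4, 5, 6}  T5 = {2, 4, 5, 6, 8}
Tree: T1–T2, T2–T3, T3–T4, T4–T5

Vertex coverage: the bags together contain {1, 2, 3, 4, 5, 6, 7, 8, 9}, the full vertex set. Edge coverage: each edge of G has both endpoints in at least one bag. Running intersection: for every vertex, the bags containing it form a connected subtree. All three properties hold, so this is a valid tree decomposition of width max|bag| − 1 = 4, and hence tw(G) ≤ 4.

Yes; width 4.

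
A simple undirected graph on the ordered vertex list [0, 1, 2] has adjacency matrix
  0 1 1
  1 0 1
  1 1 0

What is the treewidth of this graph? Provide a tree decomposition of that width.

With just one bag of size 3, the width is 3 − 1 = 2, so tw(G) ≤ 2. On the other hand G contains the 3-clique {0, 1, 2}. A clique must lie in a single bag of any decomposition, so no decomposition can have width below 2. Therefore the treewidth is 2.

Treewidth 2.
One optimal decomposition is:
Bags: B1 = {0, 1, 2}
Tree: (single bag)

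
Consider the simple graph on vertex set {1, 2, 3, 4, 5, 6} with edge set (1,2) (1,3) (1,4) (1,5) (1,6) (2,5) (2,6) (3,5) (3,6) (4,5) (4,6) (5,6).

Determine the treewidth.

A width-3 tree decomposition is:
Bags: B1 = {1, 4, 5, 6}  B2 = {1, 2, 5, 6}  B3 = {1, 3, 5, 6}
Tree: B1–B2, B1–B3
Each bag holds 4 vertices, so the decomposition has width 3, which upper-bounds the treewidth. Conversely, {1, 2, 5, 6} is a clique of size 4, and the vertices of any clique must share a bag in every tree decomposition; so some bag has ≥ 4 vertices and tw(G) ≥ 3. Therefore the treewidth is 3.

3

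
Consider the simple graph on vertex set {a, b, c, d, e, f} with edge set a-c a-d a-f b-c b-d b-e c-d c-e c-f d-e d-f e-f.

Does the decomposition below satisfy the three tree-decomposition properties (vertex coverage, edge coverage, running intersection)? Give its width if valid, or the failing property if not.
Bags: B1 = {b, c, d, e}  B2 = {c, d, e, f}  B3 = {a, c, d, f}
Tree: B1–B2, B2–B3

Vertex coverage: the bags together contain {a, b, c, d, e, f}, the full vertex set. Edge coverage: each edge of G has both endpoints in at least one bag. Running intersection: for every vertex, the bags containing it form a connected subtree. All three properties hold, so this is a valid tree decomposition of width max|bag| − 1 = 3, and hence tw(G) ≤ 3.

Yes; width 3.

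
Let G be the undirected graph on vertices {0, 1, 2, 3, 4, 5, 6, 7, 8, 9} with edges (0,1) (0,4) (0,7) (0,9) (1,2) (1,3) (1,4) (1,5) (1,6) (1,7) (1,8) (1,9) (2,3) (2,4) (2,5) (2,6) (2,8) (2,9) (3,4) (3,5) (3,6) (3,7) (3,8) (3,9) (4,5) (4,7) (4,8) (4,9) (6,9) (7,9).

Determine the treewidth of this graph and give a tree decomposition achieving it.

Treewidth 4.
Bags: B1 = {1, 2, 3, 6, 9}  B2 = {1, 2, 3, 4, 9}  B3 = {1, 2, 3, 4, 5}  B4 = {1, 3, 4, 7, 9}  B5 = {0, 1, 4, 7, 9}  B6 = {1, 2, 3, 4, 8}
Tree: B1–B2, B2–B3, B2–B4, B4–B5, B2–B6

Each bag holds 5 vertices, so the decomposition has width 4, which upper-bounds the treewidth. Conversely, {0, 1, 4, 7, 9} is a clique of size 5, and the vertices of any clique must share a bag in every tree decomposition; so some bag has ≥ 5 vertices and tw(G) ≥ 4. The upper and lower bounds meet at 4, so that is the treewidth.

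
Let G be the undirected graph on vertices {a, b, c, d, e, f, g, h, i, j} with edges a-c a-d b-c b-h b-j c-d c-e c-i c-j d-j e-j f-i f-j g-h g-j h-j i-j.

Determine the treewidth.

A width-2 tree decomposition is:
Bags: B1 = {c, i, j}  B2 = {c, d, j}  B3 = {f, i, j}  B4 = {b, c, j}  B5 = {a, c, d}  B6 = {b, h, j}  B7 = {c, e, j}  B8 = {g, h, j}
Tree: B1–B2, B1–B3, B2–B4, B2–B5, B4–B6, B1–B7, B6–B8
Each bag holds 3 vertices, so the decomposition has width 2, which upper-bounds the treewidth. For the lower bound, the 3 vertices {g, h, j} are pairwise adjacent, and any tree decomposition puts a clique entirely inside one bag — forcing width ≥ 2. The upper and lower bounds meet at 2, so that is the treewidth.

2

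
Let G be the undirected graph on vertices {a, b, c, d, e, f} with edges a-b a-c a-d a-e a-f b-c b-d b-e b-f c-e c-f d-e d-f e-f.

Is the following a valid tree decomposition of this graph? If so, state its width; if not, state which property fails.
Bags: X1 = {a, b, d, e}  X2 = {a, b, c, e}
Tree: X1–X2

No — vertex f appears in no bag.

A tree decomposition must satisfy three properties: every vertex lies in some bag; for every edge, both endpoints lie together in some bag; and for every vertex, the bags containing it form a connected subtree. Here vertex f appears in no bag, so the decomposition is invalid.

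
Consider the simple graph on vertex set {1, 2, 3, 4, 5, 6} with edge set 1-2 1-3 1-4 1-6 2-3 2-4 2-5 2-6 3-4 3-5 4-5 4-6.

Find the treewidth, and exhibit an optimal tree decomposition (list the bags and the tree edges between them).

Treewidth 3.
Bags: B1 = {1, 2, 3, 4}  B2 = {2, 3, 4, 5}  B3 = {1, 2, 4, 6}
Tree: B1–B2, B1–B3

The largest bag has 4 vertices, giving width 3; this decomposition certifies tw(G) ≤ 3. Conversely, {1, 2, 3, 4} is a clique of size 4, and the vertices of any clique must share a bag in every tree decomposition; so some bag has ≥ 4 vertices and tw(G) ≥ 3. The upper and lower bounds meet at 3, so that is the treewidth.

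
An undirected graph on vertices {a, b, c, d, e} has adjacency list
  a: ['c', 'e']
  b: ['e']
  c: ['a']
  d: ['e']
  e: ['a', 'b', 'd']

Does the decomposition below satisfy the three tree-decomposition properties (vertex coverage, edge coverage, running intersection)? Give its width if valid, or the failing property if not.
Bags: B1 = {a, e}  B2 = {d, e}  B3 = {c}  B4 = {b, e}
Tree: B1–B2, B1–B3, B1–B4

No — edge (a,c) lies in no bag.

A tree decomposition must satisfy three properties: every vertex lies in some bag; for every edge, both endpoints lie together in some bag; and for every vertex, the bags containing it form a connected subtree. Here edge (a,c) lies in no bag, so the decomposition is invalid.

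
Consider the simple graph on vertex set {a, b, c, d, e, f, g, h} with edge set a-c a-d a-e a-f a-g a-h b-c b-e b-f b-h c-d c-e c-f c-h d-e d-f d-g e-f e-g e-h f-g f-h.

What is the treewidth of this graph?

A width-4 tree decomposition is:
Bags: B1 = {a, c, d, e, f}  B2 = {a, d, e, f, g}  B3 = {a, c, e, f, h}  B4 = {b, c, e, f, h}
Tree: B1–B2, B1–B3, B3–B4
Every bag has size at most 5, so the width is 5 − 1 = 4 and tw(G) ≤ 4. On the other hand G contains the 5-clique {a, d, e, f, g}. A clique must lie in a single bag of any decomposition, so no decomposition can have width below 4. Therefore the treewidth is 4.

4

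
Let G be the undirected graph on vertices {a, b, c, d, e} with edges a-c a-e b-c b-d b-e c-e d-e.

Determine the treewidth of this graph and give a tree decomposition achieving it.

The largest bag has 3 vertices, giving width 2; this decomposition certifies tw(G) ≤ 2. For the lower bound, the 3 vertices {b, d, e} are pairwise adjacent, and any tree decomposition puts a clique entirely inside one bag — forcing width ≥ 2. Hence tw(G) = 2 exactly.

Treewidth 2.
One optimal decomposition is:
Bags: B1 = {b, d, e}  B2 = {b, c, e}  B3 = {a, c, e}
Tree: B1–B2, B2–B3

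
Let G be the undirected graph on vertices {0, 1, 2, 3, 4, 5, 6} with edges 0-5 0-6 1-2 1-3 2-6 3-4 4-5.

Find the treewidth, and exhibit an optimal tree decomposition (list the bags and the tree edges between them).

Treewidth 2.
One optimal decomposition is:
Bags: B1 = {1, 2, 3}  B2 = {2, 3, 6}  B3 = {0, 3, 6}  B4 = {0, 3, 5}  B5 = {3, 4, 5}
Tree: B1–B2, B2–B3, B3–B4, B4–B5

Each bag holds 3 vertices, so the decomposition has width 2, which upper-bounds the treewidth. For the lower bound, G contains the cycle 3–1–2–6–0–5–4–3, so G is not a forest; only forests have treewidth ≤ 1, hence tw(G) ≥ 2. Hence tw(G) = 2 exactly.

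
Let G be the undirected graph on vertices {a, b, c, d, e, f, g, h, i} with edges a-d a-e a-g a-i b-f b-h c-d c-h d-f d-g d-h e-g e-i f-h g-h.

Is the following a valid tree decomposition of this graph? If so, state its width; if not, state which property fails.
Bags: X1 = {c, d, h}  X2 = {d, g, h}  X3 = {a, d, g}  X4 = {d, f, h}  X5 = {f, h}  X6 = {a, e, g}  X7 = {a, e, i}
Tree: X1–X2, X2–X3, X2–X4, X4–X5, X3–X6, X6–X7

A tree decomposition must satisfy three properties: every vertex lies in some bag; for every edge, both endpoints lie together in some bag; and for every vertex, the bags containing it form a connected subtree. Here vertex b appears in no bag, so the decomposition is invalid.

No — vertex b appears in no bag.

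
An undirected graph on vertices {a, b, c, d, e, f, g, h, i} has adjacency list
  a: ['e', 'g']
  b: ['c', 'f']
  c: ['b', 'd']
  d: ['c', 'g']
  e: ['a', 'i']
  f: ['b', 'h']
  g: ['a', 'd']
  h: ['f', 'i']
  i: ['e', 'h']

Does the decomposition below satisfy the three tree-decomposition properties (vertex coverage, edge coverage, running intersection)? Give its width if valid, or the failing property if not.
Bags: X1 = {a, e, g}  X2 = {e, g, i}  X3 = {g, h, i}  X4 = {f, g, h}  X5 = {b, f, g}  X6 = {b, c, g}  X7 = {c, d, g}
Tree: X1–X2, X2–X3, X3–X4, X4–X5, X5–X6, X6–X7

Yes; width 2.

Checking the three conditions: (i) the bags cover all of {a, b, c, d, e, f, g, h, i}; (ii) for each edge, some bag contains both endpoints; (iii) the bags containing any fixed vertex form a subtree. All hold, so the decomposition is valid with width 3 − 1 = 2.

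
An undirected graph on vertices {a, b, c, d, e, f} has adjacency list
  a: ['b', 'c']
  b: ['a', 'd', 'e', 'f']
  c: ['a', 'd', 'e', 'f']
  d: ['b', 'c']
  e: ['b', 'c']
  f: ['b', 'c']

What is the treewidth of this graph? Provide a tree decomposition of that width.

The largest bag has 3 vertices, giving width 2; this decomposition certifies tw(G) ≤ 2. For the lower bound, G contains the cycle d–c–f–b–d, so G is not a forest; only forests have treewidth ≤ 1, hence tw(G) ≥ 2. Combining the bounds, tw(G) = 2.

Treewidth 2.
Bags: B1 = {b, c, d}  B2 = {b, c, f}  B3 = {a, b, c}  B4 = {b, c, e}
Tree: B1–B2, B2–B3, B3–B4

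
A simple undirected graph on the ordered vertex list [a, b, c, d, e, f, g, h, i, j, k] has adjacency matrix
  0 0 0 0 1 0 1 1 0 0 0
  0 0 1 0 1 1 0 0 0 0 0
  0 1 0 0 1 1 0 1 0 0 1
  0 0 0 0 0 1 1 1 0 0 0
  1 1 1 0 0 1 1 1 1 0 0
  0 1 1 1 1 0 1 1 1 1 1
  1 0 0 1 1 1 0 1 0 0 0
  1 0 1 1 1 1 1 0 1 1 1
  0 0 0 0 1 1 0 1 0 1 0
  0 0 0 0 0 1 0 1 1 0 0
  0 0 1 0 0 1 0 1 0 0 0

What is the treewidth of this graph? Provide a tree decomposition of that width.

The largest bag has 4 vertices, giving width 3; this decomposition certifies tw(G) ≤ 3. For the lower bound, the 4 vertices {a, e, g, h} are pairwise adjacent, and any tree decomposition puts a clique entirely inside one bag — forcing width ≥ 3. Hence tw(G) = 3 exactly.

Treewidth 3.
One optimal decomposition is:
Bags: B1 = {c, e, f, h}  B2 = {c, f, h, k}  B3 = {e, f, g, h}  B4 = {b, c, e, f}  B5 = {a, e, g, h}  B6 = {d, f, g, h}  B7 = {e, f, h, i}  B8 = {f, h, i, j}
Tree: B1–B2, B1–B3, B1–B4, B3–B5, B3–B6, B3–B7, B7–B8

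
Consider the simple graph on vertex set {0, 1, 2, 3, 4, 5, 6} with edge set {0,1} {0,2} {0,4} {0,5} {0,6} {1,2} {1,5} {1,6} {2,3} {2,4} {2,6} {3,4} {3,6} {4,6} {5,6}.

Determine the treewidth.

A width-3 tree decomposition is:
Bags: B1 = {0, 1, 5, 6}  B2 = {0, 1, 2, 6}  B3 = {0, 2, 4, 6}  B4 = {2, 3, 4, 6}
Tree: B1–B2, B2–B3, B3–B4
The largest bag has 4 vertices, giving width 3; this decomposition certifies tw(G) ≤ 3. Conversely, {0, 1, 2, 6} is a clique of size 4, and the vertices of any clique must share a bag in every tree decomposition; so some bag has ≥ 4 vertices and tw(G) ≥ 3. The upper and lower bounds meet at 3, so that is the treewidth.

3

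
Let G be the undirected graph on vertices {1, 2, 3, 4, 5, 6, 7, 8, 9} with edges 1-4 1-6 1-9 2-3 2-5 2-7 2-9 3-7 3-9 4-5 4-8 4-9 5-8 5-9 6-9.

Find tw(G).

A width-2 tree decomposition is:
Bags: B1 = {2, 5, 9}  B2 = {2, 3, 9}  B3 = {4, 5, 9}  B4 = {1, 4, 9}  B5 = {4, 5, 8}  B6 = {1, 6, 9}  B7 = {2, 3, 7}
Tree: B1–B2, B1–B3, B3–B4, B3–B5, B4–B6, B2–B7
Each bag holds 3 vertices, so the decomposition has width 2, which upper-bounds the treewidth. On the other hand G contains the 3-clique {4, 5, 8}. A clique must lie in a single bag of any decomposition, so no decomposition can have width below 2. Hence tw(G) = 2 exactly.

2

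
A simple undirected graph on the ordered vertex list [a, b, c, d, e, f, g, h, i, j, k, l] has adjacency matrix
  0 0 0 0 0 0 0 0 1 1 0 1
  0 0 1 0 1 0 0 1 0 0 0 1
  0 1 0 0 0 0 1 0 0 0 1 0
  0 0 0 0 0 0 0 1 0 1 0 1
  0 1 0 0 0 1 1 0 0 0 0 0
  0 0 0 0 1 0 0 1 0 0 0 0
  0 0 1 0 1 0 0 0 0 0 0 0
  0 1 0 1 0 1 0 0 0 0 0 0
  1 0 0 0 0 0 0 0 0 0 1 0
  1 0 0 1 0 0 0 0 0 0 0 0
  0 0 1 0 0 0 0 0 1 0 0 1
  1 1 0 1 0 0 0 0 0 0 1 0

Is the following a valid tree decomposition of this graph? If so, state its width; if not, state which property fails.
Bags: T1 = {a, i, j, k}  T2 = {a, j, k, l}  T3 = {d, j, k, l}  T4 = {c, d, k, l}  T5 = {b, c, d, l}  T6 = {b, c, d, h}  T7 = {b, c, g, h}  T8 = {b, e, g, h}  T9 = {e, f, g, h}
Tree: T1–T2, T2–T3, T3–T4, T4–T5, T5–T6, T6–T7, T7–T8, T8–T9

Vertex coverage: the bags together contain {a, b, c, d, e, f, g, h, i, j, k, l}, the full vertex set. Edge coverage: each edge of G has both endpoints in at least one bag. Running intersection: for every vertex, the bags containing it form a connected subtree. All three properties hold, so this is a valid tree decomposition of width max|bag| − 1 = 3, and hence tw(G) ≤ 3.

Yes; width 3.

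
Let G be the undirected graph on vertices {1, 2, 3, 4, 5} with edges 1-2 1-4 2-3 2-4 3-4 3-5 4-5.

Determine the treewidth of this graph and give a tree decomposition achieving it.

The largest bag has 3 vertices, giving width 2; this decomposition certifies tw(G) ≤ 2. For the lower bound, the 3 vertices {1, 2, 4} are pairwise adjacent, and any tree decomposition puts a clique entirely inside one bag — forcing width ≥ 2. Hence tw(G) = 2 exactly.

Treewidth 2.
One such decomposition:
Bags: B1 = {2, 3, 4}  B2 = {3, 4, 5}  B3 = {1, 2, 4}
Tree: B1–B2, B1–B3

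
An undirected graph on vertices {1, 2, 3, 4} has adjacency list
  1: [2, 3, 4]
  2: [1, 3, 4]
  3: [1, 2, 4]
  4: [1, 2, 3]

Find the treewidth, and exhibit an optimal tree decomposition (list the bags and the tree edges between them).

A single bag containing all 4 vertices is trivially a valid decomposition of width 3. Conversely, {1, 2, 3, 4} is a clique of size 4, and the vertices of any clique must share a bag in every tree decomposition; so some bag has ≥ 4 vertices and tw(G) ≥ 3. Combining the bounds, tw(G) = 3.

Treewidth 3.
One such decomposition:
Bags: B1 = {1, 2, 3, 4}
Tree: (single bag)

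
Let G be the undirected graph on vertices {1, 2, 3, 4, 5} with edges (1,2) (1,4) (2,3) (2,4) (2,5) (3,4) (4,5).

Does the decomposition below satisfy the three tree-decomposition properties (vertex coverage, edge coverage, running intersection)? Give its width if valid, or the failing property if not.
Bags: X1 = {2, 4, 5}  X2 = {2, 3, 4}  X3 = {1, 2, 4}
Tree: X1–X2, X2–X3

Yes; width 2.

Every vertex of G appears in some bag (union = {1, 2, 3, 4, 5}); every edge is covered by a bag; and for each vertex v the set of bags containing v is connected in the bag tree. The decomposition is therefore valid. The largest bag has 3 vertices, so the width is 2.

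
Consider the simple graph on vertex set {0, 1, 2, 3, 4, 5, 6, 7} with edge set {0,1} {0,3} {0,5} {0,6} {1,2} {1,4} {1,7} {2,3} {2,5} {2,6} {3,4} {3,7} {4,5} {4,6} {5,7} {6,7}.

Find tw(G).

4

A width-4 tree decomposition is:
Bags: B1 = {0, 1, 3, 5, 6}  B2 = {1, 3, 4, 5, 6}  B3 = {1, 3, 5, 6, 7}  B4 = {1, 2, 3, 5, 6}
Tree: B1–B2, B2–B3, B3–B4
Every bag has size at most 5, so the width is 5 − 1 = 4 and tw(G) ≤ 4. For the lower bound: the 5 vertex sets {0,5}, {3,4}, {1,7}, {6}, {2} are disjoint, each induces a connected subgraph, and every pair is joined by at least one edge of G. Contracting each set to a single vertex therefore yields K_{5} as a minor, and since treewidth is minor-monotone, tw(G) ≥ tw(K_{5}) = 4. Therefore the treewidth is 4.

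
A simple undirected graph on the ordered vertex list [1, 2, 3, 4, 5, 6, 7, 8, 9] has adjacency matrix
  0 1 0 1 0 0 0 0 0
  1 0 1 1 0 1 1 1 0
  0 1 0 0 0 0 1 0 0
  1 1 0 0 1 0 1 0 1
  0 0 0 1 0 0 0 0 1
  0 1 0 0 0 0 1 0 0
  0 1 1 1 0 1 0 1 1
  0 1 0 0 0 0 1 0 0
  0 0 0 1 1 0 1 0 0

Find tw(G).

A width-2 tree decomposition is:
Bags: B1 = {2, 4, 7}  B2 = {2, 3, 7}  B3 = {2, 7, 8}  B4 = {4, 7, 9}  B5 = {1, 2, 4}  B6 = {2, 6, 7}  B7 = {4, 5, 9}
Tree: B1–B2, B1–B3, B1–B4, B1–B5, B2–B6, B4–B7
The largest bag has 3 vertices, giving width 2; this decomposition certifies tw(G) ≤ 2. For the lower bound, the 3 vertices {4, 5, 9} are pairwise adjacent, and any tree decomposition puts a clique entirely inside one bag — forcing width ≥ 2. Hence tw(G) = 2 exactly.

2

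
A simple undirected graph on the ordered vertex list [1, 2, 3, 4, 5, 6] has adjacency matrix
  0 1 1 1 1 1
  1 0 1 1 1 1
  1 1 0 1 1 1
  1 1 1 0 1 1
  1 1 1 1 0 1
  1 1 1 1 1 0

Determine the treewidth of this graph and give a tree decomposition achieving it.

Treewidth 5.
One optimal decomposition is:
Bags: B1 = {1, 2, 3, 4, 5, 6}
Tree: (single bag)

With just one bag of size 6, the width is 6 − 1 = 5, so tw(G) ≤ 5. On the other hand G contains the 6-clique {1, 2, 3, 4, 5, 6}. A clique must lie in a single bag of any decomposition, so no decomposition can have width below 5. Combining the bounds, tw(G) = 5.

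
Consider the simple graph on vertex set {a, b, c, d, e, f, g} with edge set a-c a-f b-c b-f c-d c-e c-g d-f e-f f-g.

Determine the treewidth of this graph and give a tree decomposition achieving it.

Each bag holds 3 vertices, so the decomposition has width 2, which upper-bounds the treewidth. The edges c–e–f–a–c form a cycle, so G is not a tree and its treewidth is at least 2. Hence tw(G) = 2 exactly.

Treewidth 2.
One optimal decomposition is:
Bags: B1 = {c, e, f}  B2 = {a, c, f}  B3 = {c, d, f}  B4 = {b, c, f}  B5 = {c, f, g}
Tree: B1–B2, B2–B3, B3–B4, B4–B5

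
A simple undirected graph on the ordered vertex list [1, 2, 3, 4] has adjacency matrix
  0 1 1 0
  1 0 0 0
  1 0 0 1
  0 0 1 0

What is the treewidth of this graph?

A width-1 tree decomposition is:
Bags: B1 = {3, 4}  B2 = {1, 3}  B3 = {1, 2}
Tree: B1–B2, B2–B3
Every bag has size at most 2, so the width is 2 − 1 = 1 and tw(G) ≤ 1. Any graph with an edge has treewidth ≥ 1, and G has the edge 4–3. Hence tw(G) = 1 exactly.

1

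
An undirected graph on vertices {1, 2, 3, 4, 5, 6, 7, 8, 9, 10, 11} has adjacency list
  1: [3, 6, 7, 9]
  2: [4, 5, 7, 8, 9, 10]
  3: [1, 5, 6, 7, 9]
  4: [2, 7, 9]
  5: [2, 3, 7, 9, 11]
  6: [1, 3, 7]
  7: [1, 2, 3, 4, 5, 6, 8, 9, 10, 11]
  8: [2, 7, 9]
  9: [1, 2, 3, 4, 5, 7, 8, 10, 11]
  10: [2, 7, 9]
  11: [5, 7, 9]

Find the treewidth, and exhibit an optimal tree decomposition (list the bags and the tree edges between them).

Each bag holds 4 vertices, so the decomposition has width 3, which upper-bounds the treewidth. On the other hand G contains the 4-clique {5, 7, 9, 11}. A clique must lie in a single bag of any decomposition, so no decomposition can have width below 3. Therefore the treewidth is 3.

Treewidth 3.
One optimal decomposition is:
Bags: B1 = {3, 5, 7, 9}  B2 = {2, 5, 7, 9}  B3 = {2, 7, 8, 9}  B4 = {5, 7, 9, 11}  B5 = {1, 3, 7, 9}  B6 = {2, 4, 7, 9}  B7 = {1, 3, 6, 7}  B8 = {2, 7, 9, 10}
Tree: B1–B2, B2–B3, B1–B4, B1–B5, B3–B6, B5–B7, B2–B8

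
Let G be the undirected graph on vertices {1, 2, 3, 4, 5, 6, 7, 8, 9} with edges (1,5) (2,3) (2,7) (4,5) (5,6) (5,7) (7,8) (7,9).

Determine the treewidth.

A width-1 tree decomposition is:
Bags: B1 = {7, 9}  B2 = {5, 7}  B3 = {4, 5}  B4 = {5, 6}  B5 = {2, 7}  B6 = {1, 5}  B7 = {7, 8}  B8 = {2, 3}
Tree: B1–B2, B2–B3, B3–B4, B2–B5, B3–B6, B2–B7, B5–B8
Every bag has size at most 2, so the width is 2 − 1 = 1 and tw(G) ≤ 1. G has an edge, so its treewidth is at least 1. Combining the bounds, tw(G) = 1.

1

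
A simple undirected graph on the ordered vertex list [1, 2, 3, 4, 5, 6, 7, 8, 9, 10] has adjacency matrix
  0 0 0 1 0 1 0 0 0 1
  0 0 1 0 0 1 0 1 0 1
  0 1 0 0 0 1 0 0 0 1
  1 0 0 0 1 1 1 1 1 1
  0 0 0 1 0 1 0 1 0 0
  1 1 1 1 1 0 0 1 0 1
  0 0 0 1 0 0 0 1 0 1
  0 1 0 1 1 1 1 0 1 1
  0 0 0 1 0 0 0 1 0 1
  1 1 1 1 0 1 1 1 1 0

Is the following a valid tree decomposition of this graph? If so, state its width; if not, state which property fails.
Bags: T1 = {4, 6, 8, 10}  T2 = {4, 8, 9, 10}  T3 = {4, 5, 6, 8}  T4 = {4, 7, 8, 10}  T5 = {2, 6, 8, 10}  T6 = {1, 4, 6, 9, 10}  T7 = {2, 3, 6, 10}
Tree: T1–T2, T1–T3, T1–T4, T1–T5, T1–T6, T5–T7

A tree decomposition must satisfy three properties: every vertex lies in some bag; for every edge, both endpoints lie together in some bag; and for every vertex, the bags containing it form a connected subtree. Here bags containing vertex 9 are not connected in the tree, so the decomposition is invalid.

No — bags containing vertex 9 are not connected in the tree.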